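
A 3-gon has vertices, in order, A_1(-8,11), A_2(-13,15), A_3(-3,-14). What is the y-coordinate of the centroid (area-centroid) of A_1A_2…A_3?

Apply the shoelace formula. First the cross-terms c_i = x_i·y_{i+1} − x_{i+1}·y_i:
  23, 227, -145  ⇒  2A = 105, A = 52.5.
Then Σ (y_i + y_{i+1})·c_i = 1260, so ȳ = 1260 / (6·52.5) = 4.

4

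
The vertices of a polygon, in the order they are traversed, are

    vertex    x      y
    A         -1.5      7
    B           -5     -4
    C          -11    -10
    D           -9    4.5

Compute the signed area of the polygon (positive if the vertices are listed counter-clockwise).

Σ = (41) + (6) + (-139.5) + (-56.25) = -148.75
Signed area = Σ/2 = -74.375 (negative ⇒ clockwise traversal).

-74.375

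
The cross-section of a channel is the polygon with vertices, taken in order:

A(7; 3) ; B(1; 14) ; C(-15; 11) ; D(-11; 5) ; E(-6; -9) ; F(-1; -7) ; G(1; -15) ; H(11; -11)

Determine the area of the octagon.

Apply the surveyor's formula: 2A = Σ (x_i·y_{i+1} − x_{i+1}·y_i), indices taken mod 8.
Σ = (95) + (221) + (46) + (129) + (33) + (22) + (154) + (110) = 810
Area = |Σ|/2 = 405.

405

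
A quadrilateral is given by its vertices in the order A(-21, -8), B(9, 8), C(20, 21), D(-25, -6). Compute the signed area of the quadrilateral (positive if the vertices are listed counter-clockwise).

Apply the surveyor's formula: 2A = Σ (x_i·y_{i+1} − x_{i+1}·y_i), indices taken mod 4.
Σ = (-96) + (29) + (405) + (74) = 412
Signed area = Σ/2 = 206 (positive ⇒ counter-clockwise traversal).

206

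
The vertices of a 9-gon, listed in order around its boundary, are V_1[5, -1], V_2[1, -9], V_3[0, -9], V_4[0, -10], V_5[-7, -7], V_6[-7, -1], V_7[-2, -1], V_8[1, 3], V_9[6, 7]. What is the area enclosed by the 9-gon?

Cross-terms: -44, -9, 0, -70, -42, 5, -5, -11, -41  ⇒  Σ = -217
Area = |Σ|/2 = 108.5.

108.5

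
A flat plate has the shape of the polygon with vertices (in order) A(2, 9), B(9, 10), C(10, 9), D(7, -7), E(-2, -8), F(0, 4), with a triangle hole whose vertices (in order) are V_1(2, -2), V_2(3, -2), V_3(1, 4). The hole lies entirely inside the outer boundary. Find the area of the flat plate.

Outer boundary:
Apply the surveyor's formula: 2A = Σ (x_i·y_{i+1} − x_{i+1}·y_i), indices taken mod 6.
Σ = (-61) + (-19) + (-133) + (-70) + (-8) + (-8) = -299
Area = |Σ|/2 = 149.5.
Hole:
Apply the shoelace (surveyor's) formula: 2A = Σ (x_i·y_{i+1} − x_{i+1}·y_i), indices taken mod 3.
Cross-terms: 2, 14, -10  ⇒  Σ = 6
Area = |Σ|/2 = 3.
Net area = 149.5 − 3 = 146.5.

146.5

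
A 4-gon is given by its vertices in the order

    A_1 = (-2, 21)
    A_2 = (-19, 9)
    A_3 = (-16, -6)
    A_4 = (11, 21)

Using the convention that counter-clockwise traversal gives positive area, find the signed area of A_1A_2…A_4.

Σ = (381) + (258) + (-270) + (273) = 642
Signed area = Σ/2 = 321 (positive ⇒ counter-clockwise traversal).

321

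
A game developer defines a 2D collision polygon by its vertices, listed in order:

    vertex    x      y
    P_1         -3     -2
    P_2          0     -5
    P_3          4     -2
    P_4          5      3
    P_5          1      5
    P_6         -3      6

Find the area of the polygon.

Apply the surveyor's formula: 2A = Σ (x_i·y_{i+1} − x_{i+1}·y_i), indices taken mod 6.
Cross-terms: 15, 20, 22, 22, 21, 24  ⇒  Σ = 124
Area = |Σ|/2 = 62.

62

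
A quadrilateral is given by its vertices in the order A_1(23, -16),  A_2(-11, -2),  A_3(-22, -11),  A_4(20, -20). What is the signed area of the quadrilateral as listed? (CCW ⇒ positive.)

327.5

Apply the surveyor's formula: 2A = Σ (x_i·y_{i+1} − x_{i+1}·y_i), indices taken mod 4.
A_1→A_2: (23)(-2) − (-11)(-16) = -222
A_2→A_3: (-11)(-11) − (-22)(-2) = 77
A_3→A_4: (-22)(-20) − (20)(-11) = 660
A_4→A_1: (20)(-16) − (23)(-20) = 140
Σ = 655
Signed area = Σ/2 = 327.5 (positive ⇒ counter-clockwise traversal).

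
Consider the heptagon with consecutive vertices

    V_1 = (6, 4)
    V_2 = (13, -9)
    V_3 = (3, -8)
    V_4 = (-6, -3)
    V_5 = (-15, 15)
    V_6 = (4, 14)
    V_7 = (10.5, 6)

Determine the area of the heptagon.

381

Apply the shoelace (surveyor's) formula: 2A = Σ (x_i·y_{i+1} − x_{i+1}·y_i), indices taken mod 7.
Σ = (-106) + (-77) + (-57) + (-135) + (-270) + (-123) + (6) = -762
Area = |Σ|/2 = 381.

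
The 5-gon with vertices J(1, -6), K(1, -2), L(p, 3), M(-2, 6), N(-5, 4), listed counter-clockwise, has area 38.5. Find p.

2

Write out the shoelace sum; only the two edges meeting at L involve p:
2·Area = [(1·3 − p·(-2)) + (p·6 − (-2)·3)] + 52
       = 8·p + 61 = 77
⇒ p = 2.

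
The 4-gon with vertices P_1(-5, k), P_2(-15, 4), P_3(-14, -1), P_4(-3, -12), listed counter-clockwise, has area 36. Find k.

-7

The doubled signed area Σ (x_i y_{i+1} − x_{i+1} y_i) is linear in k.
With k=0 it equals 156; the coefficient of k is 12 (from the two edges through P_1).
So 12·k + 156 = 2·36 = 72 ⇒ k = -7.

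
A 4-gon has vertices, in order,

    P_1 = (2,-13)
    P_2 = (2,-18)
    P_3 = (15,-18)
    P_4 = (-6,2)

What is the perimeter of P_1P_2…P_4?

64

|P_1P_2| = √((0)² + (-5)²) = √25 = 5
|P_2P_3| = √((13)² + (0)²) = √169 = 13
|P_3P_4| = √((-21)² + (20)²) = √841 = 29
|P_4P_1| = √((8)² + (-15)²) = √289 = 17
Perimeter = 5 + 13 + 29 + 17 = 64.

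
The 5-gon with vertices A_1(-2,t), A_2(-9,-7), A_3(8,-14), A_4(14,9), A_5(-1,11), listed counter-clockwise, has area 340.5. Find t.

The doubled signed area Σ (x_i y_{i+1} − x_{i+1} y_i) is linear in t.
With t=0 it equals 649; the coefficient of t is 8 (from the two edges through A_1).
So 8·t + 649 = 2·340.5 = 681 ⇒ t = 4.

4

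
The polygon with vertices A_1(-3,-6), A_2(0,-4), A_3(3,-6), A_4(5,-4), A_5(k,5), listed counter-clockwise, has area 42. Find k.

The doubled signed area Σ (x_i y_{i+1} − x_{i+1} y_i) is linear in k.
With k=0 it equals 82; the coefficient of k is -2 (from the two edges through A_5).
So -2·k + 82 = 2·42 = 84 ⇒ k = -1.

-1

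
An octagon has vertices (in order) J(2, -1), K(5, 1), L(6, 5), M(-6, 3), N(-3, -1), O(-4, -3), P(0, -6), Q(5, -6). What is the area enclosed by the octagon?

77.5

Apply Gauss's area formula: 2A = Σ (x_i·y_{i+1} − x_{i+1}·y_i), indices taken mod 8.
Cross-terms: 7, 19, 48, 15, 5, 24, 30, 7  ⇒  Σ = 155
Area = |Σ|/2 = 77.5.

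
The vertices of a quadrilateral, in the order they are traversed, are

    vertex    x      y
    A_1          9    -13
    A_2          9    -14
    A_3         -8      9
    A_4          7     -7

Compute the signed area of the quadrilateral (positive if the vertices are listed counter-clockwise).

-37.5

Σ = (-9) + (-31) + (-7) + (-28) = -75
Signed area = Σ/2 = -37.5 (negative ⇒ clockwise traversal).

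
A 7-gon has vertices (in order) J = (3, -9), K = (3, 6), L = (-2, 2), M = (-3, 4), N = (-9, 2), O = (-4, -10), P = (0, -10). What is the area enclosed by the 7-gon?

129.5

Σ = (45) + (18) + (-2) + (30) + (98) + (40) + (30) = 259
Area = |Σ|/2 = 129.5.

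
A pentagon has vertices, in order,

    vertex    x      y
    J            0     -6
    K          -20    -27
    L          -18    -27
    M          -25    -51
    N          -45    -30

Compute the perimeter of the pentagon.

136

|JK| = √((-20)² + (-21)²) = √841 = 29
|KL| = √((2)² + (0)²) = √4 = 2
|LM| = √((-7)² + (-24)²) = √625 = 25
|MN| = √((-20)² + (21)²) = √841 = 29
|NJ| = √((45)² + (24)²) = √2601 = 51
Perimeter = 29 + 2 + 25 + 29 + 51 = 136.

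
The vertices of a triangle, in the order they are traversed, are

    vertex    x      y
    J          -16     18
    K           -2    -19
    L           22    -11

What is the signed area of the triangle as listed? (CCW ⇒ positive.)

J→K: (-16)(-19) − (-2)(18) = 340
K→L: (-2)(-11) − (22)(-19) = 440
L→J: (22)(18) − (-16)(-11) = 220
Σ = 1000
Signed area = Σ/2 = 500 (positive ⇒ counter-clockwise traversal).

500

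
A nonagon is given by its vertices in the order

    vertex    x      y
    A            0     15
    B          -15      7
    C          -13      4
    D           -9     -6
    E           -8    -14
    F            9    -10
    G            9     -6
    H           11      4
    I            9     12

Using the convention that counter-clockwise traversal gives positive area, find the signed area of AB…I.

Apply the shoelace formula: 2A = Σ (x_i·y_{i+1} − x_{i+1}·y_i), indices taken mod 9.
A→B: (0)(7) − (-15)(15) = 225
B→C: (-15)(4) − (-13)(7) = 31
C→D: (-13)(-6) − (-9)(4) = 114
D→E: (-9)(-14) − (-8)(-6) = 78
E→F: (-8)(-10) − (9)(-14) = 206
F→G: (9)(-6) − (9)(-10) = 36
G→H: (9)(4) − (11)(-6) = 102
H→I: (11)(12) − (9)(4) = 96
I→A: (9)(15) − (0)(12) = 135
Σ = 1023
Signed area = Σ/2 = 511.5 (positive ⇒ counter-clockwise traversal).

511.5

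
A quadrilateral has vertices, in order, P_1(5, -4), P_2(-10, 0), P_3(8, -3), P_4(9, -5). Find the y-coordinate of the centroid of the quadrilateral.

-91/34

Apply the shoelace (surveyor's) formula. First the cross-terms c_i = x_i·y_{i+1} − x_{i+1}·y_i:
  -40, 30, -13, -11  ⇒  2A = -34, A = -17.
Then Σ (y_i + y_{i+1})·c_i = 273, so ȳ = 273 / (6·(-17)) = -91/34.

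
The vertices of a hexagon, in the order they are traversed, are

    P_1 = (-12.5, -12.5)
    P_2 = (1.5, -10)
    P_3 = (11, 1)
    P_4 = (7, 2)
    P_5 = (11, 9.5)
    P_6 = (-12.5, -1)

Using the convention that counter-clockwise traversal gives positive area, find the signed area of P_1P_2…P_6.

283.125

Apply the shoelace formula: 2A = Σ (x_i·y_{i+1} − x_{i+1}·y_i), indices taken mod 6.
P_1→P_2: (-12.5)(-10) − (1.5)(-12.5) = 143.75
P_2→P_3: (1.5)(1) − (11)(-10) = 111.5
P_3→P_4: (11)(2) − (7)(1) = 15
P_4→P_5: (7)(9.5) − (11)(2) = 44.5
P_5→P_6: (11)(-1) − (-12.5)(9.5) = 107.75
P_6→P_1: (-12.5)(-12.5) − (-12.5)(-1) = 143.75
Σ = 566.25
Signed area = Σ/2 = 283.125 (positive ⇒ counter-clockwise traversal).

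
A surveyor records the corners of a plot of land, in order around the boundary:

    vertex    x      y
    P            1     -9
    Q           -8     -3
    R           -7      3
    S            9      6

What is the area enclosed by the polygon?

138

Cross-terms: -75, -45, -69, -87  ⇒  Σ = -276
Area = |Σ|/2 = 138.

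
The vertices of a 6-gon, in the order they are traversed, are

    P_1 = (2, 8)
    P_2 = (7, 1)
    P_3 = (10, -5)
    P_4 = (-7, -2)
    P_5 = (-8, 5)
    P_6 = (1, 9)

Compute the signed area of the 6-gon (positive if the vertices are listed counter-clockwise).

Apply Gauss's area formula: 2A = Σ (x_i·y_{i+1} − x_{i+1}·y_i), indices taken mod 6.
Σ = (-54) + (-45) + (-55) + (-51) + (-77) + (-10) = -292
Signed area = Σ/2 = -146 (negative ⇒ clockwise traversal).

-146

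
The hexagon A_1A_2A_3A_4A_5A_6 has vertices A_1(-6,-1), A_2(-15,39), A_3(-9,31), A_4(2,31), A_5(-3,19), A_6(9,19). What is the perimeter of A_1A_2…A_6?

|A_1A_2| = √((-9)² + (40)²) = √1681 = 41
|A_2A_3| = √((6)² + (-8)²) = √100 = 10
|A_3A_4| = √((11)² + (0)²) = √121 = 11
|A_4A_5| = √((-5)² + (-12)²) = √169 = 13
|A_5A_6| = √((12)² + (0)²) = √144 = 12
|A_6A_1| = √((-15)² + (-20)²) = √625 = 25
Perimeter = 41 + 10 + 11 + 13 + 12 + 25 = 112.

112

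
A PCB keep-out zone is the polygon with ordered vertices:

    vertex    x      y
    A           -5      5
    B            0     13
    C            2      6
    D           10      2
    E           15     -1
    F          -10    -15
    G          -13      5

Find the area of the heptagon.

Σ = (-65) + (-26) + (-56) + (-40) + (-235) + (-245) + (-40) = -707
Area = |Σ|/2 = 353.5.

353.5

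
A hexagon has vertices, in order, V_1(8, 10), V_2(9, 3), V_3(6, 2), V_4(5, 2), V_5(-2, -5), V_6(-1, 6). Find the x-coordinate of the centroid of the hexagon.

Apply the shoelace (surveyor's) formula. First the cross-terms c_i = x_i·y_{i+1} − x_{i+1}·y_i:
  -66, 0, 2, -21, -17, -58  ⇒  2A = -160, A = -80.
Then Σ (x_i + x_{i+1})·c_i = -1518, so x̄ = -1518 / (6·(-80)) = 3.1625.

3.1625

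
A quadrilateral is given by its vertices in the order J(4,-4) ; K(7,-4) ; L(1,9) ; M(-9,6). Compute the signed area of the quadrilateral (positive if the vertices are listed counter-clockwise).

Apply Gauss's area formula: 2A = Σ (x_i·y_{i+1} − x_{i+1}·y_i), indices taken mod 4.
J→K: (4)(-4) − (7)(-4) = 12
K→L: (7)(9) − (1)(-4) = 67
L→M: (1)(6) − (-9)(9) = 87
M→J: (-9)(-4) − (4)(6) = 12
Σ = 178
Signed area = Σ/2 = 89 (positive ⇒ counter-clockwise traversal).

89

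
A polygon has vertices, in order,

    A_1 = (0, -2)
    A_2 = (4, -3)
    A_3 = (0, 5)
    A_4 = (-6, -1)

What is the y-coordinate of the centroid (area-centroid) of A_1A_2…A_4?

0.4

Apply the shoelace formula. First the cross-terms c_i = x_i·y_{i+1} − x_{i+1}·y_i:
  8, 20, 30, 12  ⇒  2A = 70, A = 35.
Then Σ (y_i + y_{i+1})·c_i = 84, so ȳ = 84 / (6·35) = 0.4.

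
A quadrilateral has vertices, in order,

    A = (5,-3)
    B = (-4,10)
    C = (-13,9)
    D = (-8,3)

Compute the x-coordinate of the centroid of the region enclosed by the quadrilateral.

-380/87

Apply the shoelace (surveyor's) formula. First the cross-terms c_i = x_i·y_{i+1} − x_{i+1}·y_i:
  38, 94, 33, 9  ⇒  2A = 174, A = 87.
Then Σ (x_i + x_{i+1})·c_i = -2280, so x̄ = -2280 / (6·87) = -380/87.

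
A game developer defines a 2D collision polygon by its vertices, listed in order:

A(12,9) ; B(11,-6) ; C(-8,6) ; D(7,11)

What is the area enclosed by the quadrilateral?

Apply Gauss's area formula: 2A = Σ (x_i·y_{i+1} − x_{i+1}·y_i), indices taken mod 4.
Cross-terms: -171, 18, -130, -69  ⇒  Σ = -352
Area = |Σ|/2 = 176.

176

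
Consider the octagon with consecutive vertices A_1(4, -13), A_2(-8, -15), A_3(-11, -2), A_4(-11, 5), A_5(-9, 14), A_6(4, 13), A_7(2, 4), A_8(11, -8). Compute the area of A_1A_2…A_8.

426.5

Cross-terms: -164, -149, -77, -109, -173, -10, -60, -111  ⇒  Σ = -853
Area = |Σ|/2 = 426.5.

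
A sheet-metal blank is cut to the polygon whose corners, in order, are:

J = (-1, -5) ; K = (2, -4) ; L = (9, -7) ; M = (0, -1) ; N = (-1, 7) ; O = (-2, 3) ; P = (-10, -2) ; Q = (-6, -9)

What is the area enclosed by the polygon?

85

J→K: (-1)(-4) − (2)(-5) = 14
K→L: (2)(-7) − (9)(-4) = 22
L→M: (9)(-1) − (0)(-7) = -9
M→N: (0)(7) − (-1)(-1) = -1
N→O: (-1)(3) − (-2)(7) = 11
O→P: (-2)(-2) − (-10)(3) = 34
P→Q: (-10)(-9) − (-6)(-2) = 78
Q→J: (-6)(-5) − (-1)(-9) = 21
Σ = 170
Area = |Σ|/2 = 85.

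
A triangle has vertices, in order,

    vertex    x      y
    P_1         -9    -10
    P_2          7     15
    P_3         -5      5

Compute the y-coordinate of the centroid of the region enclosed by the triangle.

Apply the shoelace formula. First the cross-terms c_i = x_i·y_{i+1} − x_{i+1}·y_i:
  -65, 110, 95  ⇒  2A = 140, A = 70.
Then Σ (y_i + y_{i+1})·c_i = 1400, so ȳ = 1400 / (6·70) = 10/3.

10/3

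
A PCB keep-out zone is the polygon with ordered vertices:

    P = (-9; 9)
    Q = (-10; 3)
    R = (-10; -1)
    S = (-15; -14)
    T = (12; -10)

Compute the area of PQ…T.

282

Apply the shoelace formula: 2A = Σ (x_i·y_{i+1} − x_{i+1}·y_i), indices taken mod 5.
Σ = (63) + (40) + (125) + (318) + (18) = 564
Area = |Σ|/2 = 282.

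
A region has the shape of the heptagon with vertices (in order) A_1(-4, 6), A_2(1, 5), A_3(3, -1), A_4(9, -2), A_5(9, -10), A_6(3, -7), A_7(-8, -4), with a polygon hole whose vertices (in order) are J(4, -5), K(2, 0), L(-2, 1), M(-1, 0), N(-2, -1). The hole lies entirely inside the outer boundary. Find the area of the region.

124

Outer boundary:
Apply the surveyor's formula: 2A = Σ (x_i·y_{i+1} − x_{i+1}·y_i), indices taken mod 7.
Σ = (-26) + (-16) + (3) + (-72) + (-33) + (-68) + (-64) = -276
Area = |Σ|/2 = 138.
Hole:
Apply the surveyor's formula: 2A = Σ (x_i·y_{i+1} − x_{i+1}·y_i), indices taken mod 5.
Σ = (10) + (2) + (1) + (1) + (14) = 28
Area = |Σ|/2 = 14.
Net area = 138 − 14 = 124.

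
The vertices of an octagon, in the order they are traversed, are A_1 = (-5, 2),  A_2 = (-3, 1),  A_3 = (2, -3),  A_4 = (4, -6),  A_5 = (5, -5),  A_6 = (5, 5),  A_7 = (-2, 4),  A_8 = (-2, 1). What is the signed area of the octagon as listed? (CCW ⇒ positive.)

52.5

Σ = (1) + (7) + (0) + (10) + (50) + (30) + (6) + (1) = 105
Signed area = Σ/2 = 52.5 (positive ⇒ counter-clockwise traversal).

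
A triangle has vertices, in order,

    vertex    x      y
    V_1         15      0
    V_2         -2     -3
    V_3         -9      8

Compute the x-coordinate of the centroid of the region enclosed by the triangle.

Apply Gauss's area formula. First the cross-terms c_i = x_i·y_{i+1} − x_{i+1}·y_i:
  -45, -43, -120  ⇒  2A = -208, A = -104.
Then Σ (x_i + x_{i+1})·c_i = -832, so x̄ = -832 / (6·(-104)) = 4/3.

4/3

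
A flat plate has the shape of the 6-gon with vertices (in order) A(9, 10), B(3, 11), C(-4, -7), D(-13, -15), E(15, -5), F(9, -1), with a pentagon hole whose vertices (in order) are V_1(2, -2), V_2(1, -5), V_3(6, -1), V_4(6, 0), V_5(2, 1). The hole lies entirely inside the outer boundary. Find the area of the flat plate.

Outer boundary:
Apply the surveyor's formula: 2A = Σ (x_i·y_{i+1} − x_{i+1}·y_i), indices taken mod 6.
A→B: (9)(11) − (3)(10) = 69
B→C: (3)(-7) − (-4)(11) = 23
C→D: (-4)(-15) − (-13)(-7) = -31
D→E: (-13)(-5) − (15)(-15) = 290
E→F: (15)(-1) − (9)(-5) = 30
F→A: (9)(10) − (9)(-1) = 99
Σ = 480
Area = |Σ|/2 = 240.
Hole:
Σ = (-8) + (29) + (6) + (6) + (-6) = 27
Area = |Σ|/2 = 13.5.
Net area = 240 − 13.5 = 226.5.

226.5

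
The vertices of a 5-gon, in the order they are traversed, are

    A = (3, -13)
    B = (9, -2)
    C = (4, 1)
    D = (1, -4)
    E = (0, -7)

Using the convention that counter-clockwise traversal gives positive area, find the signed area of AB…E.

Σ = (111) + (17) + (-17) + (-7) + (21) = 125
Signed area = Σ/2 = 62.5 (positive ⇒ counter-clockwise traversal).

62.5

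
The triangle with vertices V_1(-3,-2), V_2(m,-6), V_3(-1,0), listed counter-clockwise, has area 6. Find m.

The doubled signed area Σ (x_i y_{i+1} − x_{i+1} y_i) is linear in m.
With m=0 it equals 14; the coefficient of m is 2 (from the two edges through V_2).
So 2·m + 14 = 2·6 = 12 ⇒ m = -1.

-1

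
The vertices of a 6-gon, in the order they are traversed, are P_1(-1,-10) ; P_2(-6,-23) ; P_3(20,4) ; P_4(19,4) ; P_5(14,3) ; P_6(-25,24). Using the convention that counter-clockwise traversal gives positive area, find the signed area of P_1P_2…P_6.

544.5

Apply the shoelace (surveyor's) formula: 2A = Σ (x_i·y_{i+1} − x_{i+1}·y_i), indices taken mod 6.
P_1→P_2: (-1)(-23) − (-6)(-10) = -37
P_2→P_3: (-6)(4) − (20)(-23) = 436
P_3→P_4: (20)(4) − (19)(4) = 4
P_4→P_5: (19)(3) − (14)(4) = 1
P_5→P_6: (14)(24) − (-25)(3) = 411
P_6→P_1: (-25)(-10) − (-1)(24) = 274
Σ = 1089
Signed area = Σ/2 = 544.5 (positive ⇒ counter-clockwise traversal).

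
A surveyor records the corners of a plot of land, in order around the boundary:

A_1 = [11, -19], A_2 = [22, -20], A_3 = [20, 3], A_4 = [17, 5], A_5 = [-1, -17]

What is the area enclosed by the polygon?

Apply the shoelace formula: 2A = Σ (x_i·y_{i+1} − x_{i+1}·y_i), indices taken mod 5.
A_1→A_2: (11)(-20) − (22)(-19) = 198
A_2→A_3: (22)(3) − (20)(-20) = 466
A_3→A_4: (20)(5) − (17)(3) = 49
A_4→A_5: (17)(-17) − (-1)(5) = -284
A_5→A_1: (-1)(-19) − (11)(-17) = 206
Σ = 635
Area = |Σ|/2 = 317.5.

317.5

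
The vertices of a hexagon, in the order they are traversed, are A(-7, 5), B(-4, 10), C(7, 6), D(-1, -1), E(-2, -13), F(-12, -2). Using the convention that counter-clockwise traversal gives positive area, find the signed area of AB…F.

-180

Σ = (-50) + (-94) + (-1) + (11) + (-152) + (-74) = -360
Signed area = Σ/2 = -180 (negative ⇒ clockwise traversal).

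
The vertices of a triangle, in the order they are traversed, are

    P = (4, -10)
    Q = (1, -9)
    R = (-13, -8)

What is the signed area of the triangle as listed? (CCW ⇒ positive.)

Cross-terms: -26, -125, 162  ⇒  Σ = 11
Signed area = Σ/2 = 5.5 (positive ⇒ counter-clockwise traversal).

5.5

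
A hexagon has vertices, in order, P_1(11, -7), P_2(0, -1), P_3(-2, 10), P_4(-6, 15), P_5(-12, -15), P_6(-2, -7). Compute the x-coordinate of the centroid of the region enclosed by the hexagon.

-859/216

Apply the shoelace formula. First the cross-terms c_i = x_i·y_{i+1} − x_{i+1}·y_i:
  -11, -2, 30, 270, 54, 91  ⇒  2A = 432, A = 216.
Then Σ (x_i + x_{i+1})·c_i = -5154, so x̄ = -5154 / (6·216) = -859/216.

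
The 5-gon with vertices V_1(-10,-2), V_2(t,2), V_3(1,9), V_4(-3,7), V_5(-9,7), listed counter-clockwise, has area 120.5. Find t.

Write out the shoelace sum; only the two edges meeting at V_2 involve t:
2·Area = [((-10)·2 − t·(-2)) + (t·9 − 1·2)] + 164
       = 11·t + 142 = 241
⇒ t = 9.

9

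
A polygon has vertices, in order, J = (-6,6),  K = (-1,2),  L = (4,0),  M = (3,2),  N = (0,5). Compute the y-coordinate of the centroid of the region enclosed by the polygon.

Apply Gauss's area formula. First the cross-terms c_i = x_i·y_{i+1} − x_{i+1}·y_i:
  -6, -8, 8, 15, 30  ⇒  2A = 39, A = 19.5.
Then Σ (y_i + y_{i+1})·c_i = 387, so ȳ = 387 / (6·19.5) = 43/13.

43/13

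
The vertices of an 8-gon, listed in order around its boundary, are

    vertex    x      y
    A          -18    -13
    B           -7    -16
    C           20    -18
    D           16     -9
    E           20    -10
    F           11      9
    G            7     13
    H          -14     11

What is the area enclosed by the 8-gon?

890

Apply the surveyor's formula: 2A = Σ (x_i·y_{i+1} − x_{i+1}·y_i), indices taken mod 8.
Σ = (197) + (446) + (108) + (20) + (290) + (80) + (259) + (380) = 1780
Area = |Σ|/2 = 890.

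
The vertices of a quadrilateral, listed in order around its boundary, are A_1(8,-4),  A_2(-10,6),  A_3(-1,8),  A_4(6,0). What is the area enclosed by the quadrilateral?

69

Apply Gauss's area formula: 2A = Σ (x_i·y_{i+1} − x_{i+1}·y_i), indices taken mod 4.
Σ = (8) + (-74) + (-48) + (-24) = -138
Area = |Σ|/2 = 69.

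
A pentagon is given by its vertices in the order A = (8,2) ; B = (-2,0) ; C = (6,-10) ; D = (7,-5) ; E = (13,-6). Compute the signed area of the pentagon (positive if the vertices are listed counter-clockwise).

80.5

A→B: (8)(0) − (-2)(2) = 4
B→C: (-2)(-10) − (6)(0) = 20
C→D: (6)(-5) − (7)(-10) = 40
D→E: (7)(-6) − (13)(-5) = 23
E→A: (13)(2) − (8)(-6) = 74
Σ = 161
Signed area = Σ/2 = 80.5 (positive ⇒ counter-clockwise traversal).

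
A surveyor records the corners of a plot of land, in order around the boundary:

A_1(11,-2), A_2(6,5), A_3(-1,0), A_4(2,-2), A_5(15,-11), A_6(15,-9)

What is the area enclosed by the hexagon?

90.5

Apply Gauss's area formula: 2A = Σ (x_i·y_{i+1} − x_{i+1}·y_i), indices taken mod 6.
A_1→A_2: (11)(5) − (6)(-2) = 67
A_2→A_3: (6)(0) − (-1)(5) = 5
A_3→A_4: (-1)(-2) − (2)(0) = 2
A_4→A_5: (2)(-11) − (15)(-2) = 8
A_5→A_6: (15)(-9) − (15)(-11) = 30
A_6→A_1: (15)(-2) − (11)(-9) = 69
Σ = 181
Area = |Σ|/2 = 90.5.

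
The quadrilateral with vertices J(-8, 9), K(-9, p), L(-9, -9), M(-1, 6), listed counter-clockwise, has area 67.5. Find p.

-3

The doubled signed area Σ (x_i y_{i+1} − x_{i+1} y_i) is linear in p.
With p=0 it equals 138; the coefficient of p is 1 (from the two edges through K).
So 1·p + 138 = 2·67.5 = 135 ⇒ p = -3.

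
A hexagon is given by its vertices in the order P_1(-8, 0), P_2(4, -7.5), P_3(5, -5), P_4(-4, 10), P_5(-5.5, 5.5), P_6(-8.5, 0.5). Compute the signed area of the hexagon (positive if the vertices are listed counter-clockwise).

P_1→P_2: (-8)(-7.5) − (4)(0) = 60
P_2→P_3: (4)(-5) − (5)(-7.5) = 17.5
P_3→P_4: (5)(10) − (-4)(-5) = 30
P_4→P_5: (-4)(5.5) − (-5.5)(10) = 33
P_5→P_6: (-5.5)(0.5) − (-8.5)(5.5) = 44
P_6→P_1: (-8.5)(0) − (-8)(0.5) = 4
Σ = 188.5
Signed area = Σ/2 = 94.25 (positive ⇒ counter-clockwise traversal).

94.25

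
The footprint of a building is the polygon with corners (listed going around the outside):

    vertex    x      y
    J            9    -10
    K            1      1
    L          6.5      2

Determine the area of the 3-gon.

34.25

Apply the surveyor's formula: 2A = Σ (x_i·y_{i+1} − x_{i+1}·y_i), indices taken mod 3.
Σ = (19) + (-4.5) + (-83) = -68.5
Area = |Σ|/2 = 34.25.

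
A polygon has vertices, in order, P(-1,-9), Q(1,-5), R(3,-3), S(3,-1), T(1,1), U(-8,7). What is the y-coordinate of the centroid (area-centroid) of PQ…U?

-59/65

Apply the shoelace formula. First the cross-terms c_i = x_i·y_{i+1} − x_{i+1}·y_i:
  14, 12, 6, 4, 15, 79  ⇒  2A = 130, A = 65.
Then Σ (y_i + y_{i+1})·c_i = -354, so ȳ = -354 / (6·65) = -59/65.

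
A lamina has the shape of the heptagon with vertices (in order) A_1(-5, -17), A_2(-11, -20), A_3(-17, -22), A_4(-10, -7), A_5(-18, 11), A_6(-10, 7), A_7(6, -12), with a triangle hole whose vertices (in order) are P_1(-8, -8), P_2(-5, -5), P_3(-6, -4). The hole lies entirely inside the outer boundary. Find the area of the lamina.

308

Outer boundary:
Apply Gauss's area formula: 2A = Σ (x_i·y_{i+1} − x_{i+1}·y_i), indices taken mod 7.
Σ = (-87) + (-98) + (-101) + (-236) + (-16) + (78) + (-162) = -622
Area = |Σ|/2 = 311.
Hole:
Apply the surveyor's formula: 2A = Σ (x_i·y_{i+1} − x_{i+1}·y_i), indices taken mod 3.
P_1→P_2: (-8)(-5) − (-5)(-8) = 0
P_2→P_3: (-5)(-4) − (-6)(-5) = -10
P_3→P_1: (-6)(-8) − (-8)(-4) = 16
Σ = 6
Area = |Σ|/2 = 3.
Net area = 311 − 3 = 308.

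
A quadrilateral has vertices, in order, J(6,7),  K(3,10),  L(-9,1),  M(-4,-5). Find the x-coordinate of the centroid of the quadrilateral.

Apply the surveyor's formula. First the cross-terms c_i = x_i·y_{i+1} − x_{i+1}·y_i:
  39, 93, 49, 2  ⇒  2A = 183, A = 91.5.
Then Σ (x_i + x_{i+1})·c_i = -840, so x̄ = -840 / (6·91.5) = -280/183.

-280/183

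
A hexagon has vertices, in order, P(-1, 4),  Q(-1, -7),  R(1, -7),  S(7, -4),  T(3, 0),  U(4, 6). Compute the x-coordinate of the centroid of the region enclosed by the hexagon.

Apply the surveyor's formula. First the cross-terms c_i = x_i·y_{i+1} − x_{i+1}·y_i:
  11, 14, 45, 12, 18, 22  ⇒  2A = 122, A = 61.
Then Σ (x_i + x_{i+1})·c_i = 650, so x̄ = 650 / (6·61) = 325/183.

325/183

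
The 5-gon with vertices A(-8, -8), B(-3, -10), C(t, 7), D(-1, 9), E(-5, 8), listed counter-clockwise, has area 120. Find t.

3

The doubled signed area Σ (x_i y_{i+1} − x_{i+1} y_i) is linear in t.
With t=0 it equals 183; the coefficient of t is 19 (from the two edges through C).
So 19·t + 183 = 2·120 = 240 ⇒ t = 3.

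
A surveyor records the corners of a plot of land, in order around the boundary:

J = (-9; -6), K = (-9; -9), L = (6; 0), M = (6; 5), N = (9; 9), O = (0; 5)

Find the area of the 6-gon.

105

Cross-terms: 27, 54, 30, 9, 45, 45  ⇒  Σ = 210
Area = |Σ|/2 = 105.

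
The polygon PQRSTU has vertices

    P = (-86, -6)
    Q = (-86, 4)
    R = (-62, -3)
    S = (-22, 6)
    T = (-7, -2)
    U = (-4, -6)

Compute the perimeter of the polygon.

|PQ| = √((0)² + (10)²) = √100 = 10
|QR| = √((24)² + (-7)²) = √625 = 25
|RS| = √((40)² + (9)²) = √1681 = 41
|ST| = √((15)² + (-8)²) = √289 = 17
|TU| = √((3)² + (-4)²) = √25 = 5
|UP| = √((-82)² + (0)²) = √6724 = 82
Perimeter = 10 + 25 + 41 + 17 + 5 + 82 = 180.

180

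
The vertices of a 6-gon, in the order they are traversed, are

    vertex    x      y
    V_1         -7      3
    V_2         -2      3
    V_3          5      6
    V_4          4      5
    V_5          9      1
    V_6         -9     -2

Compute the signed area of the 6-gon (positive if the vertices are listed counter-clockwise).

Σ = (-15) + (-27) + (1) + (-41) + (-9) + (-41) = -132
Signed area = Σ/2 = -66 (negative ⇒ clockwise traversal).

-66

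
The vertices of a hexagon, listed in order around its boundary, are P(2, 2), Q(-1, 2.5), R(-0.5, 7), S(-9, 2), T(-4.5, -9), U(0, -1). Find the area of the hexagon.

Apply the shoelace (surveyor's) formula: 2A = Σ (x_i·y_{i+1} − x_{i+1}·y_i), indices taken mod 6.
Σ = (7) + (-5.75) + (62) + (90) + (4.5) + (2) = 159.75
Area = |Σ|/2 = 79.875.

79.875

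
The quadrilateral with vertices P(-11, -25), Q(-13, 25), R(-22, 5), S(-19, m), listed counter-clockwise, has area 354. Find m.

The doubled signed area Σ (x_i y_{i+1} − x_{i+1} y_i) is linear in m.
With m=0 it equals 455; the coefficient of m is -11 (from the two edges through S).
So -11·m + 455 = 2·354 = 708 ⇒ m = -23.

-23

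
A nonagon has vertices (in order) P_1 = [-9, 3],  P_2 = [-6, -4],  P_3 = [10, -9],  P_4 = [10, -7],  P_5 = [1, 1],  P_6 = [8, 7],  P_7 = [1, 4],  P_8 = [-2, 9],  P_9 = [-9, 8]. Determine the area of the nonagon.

Apply the shoelace (surveyor's) formula: 2A = Σ (x_i·y_{i+1} − x_{i+1}·y_i), indices taken mod 9.
Σ = (54) + (94) + (20) + (17) + (-1) + (25) + (17) + (65) + (45) = 336
Area = |Σ|/2 = 168.

168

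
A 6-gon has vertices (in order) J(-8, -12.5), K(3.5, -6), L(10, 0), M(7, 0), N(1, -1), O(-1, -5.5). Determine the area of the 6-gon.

Σ = (91.75) + (60) + (0) + (-7) + (-6.5) + (-31.5) = 106.75
Area = |Σ|/2 = 53.375.

53.375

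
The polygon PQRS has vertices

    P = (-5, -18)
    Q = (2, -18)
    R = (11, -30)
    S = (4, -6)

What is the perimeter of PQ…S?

|PQ| = √((7)² + (0)²) = √49 = 7
|QR| = √((9)² + (-12)²) = √225 = 15
|RS| = √((-7)² + (24)²) = √625 = 25
|SP| = √((-9)² + (-12)²) = √225 = 15
Perimeter = 7 + 15 + 25 + 15 = 62.

62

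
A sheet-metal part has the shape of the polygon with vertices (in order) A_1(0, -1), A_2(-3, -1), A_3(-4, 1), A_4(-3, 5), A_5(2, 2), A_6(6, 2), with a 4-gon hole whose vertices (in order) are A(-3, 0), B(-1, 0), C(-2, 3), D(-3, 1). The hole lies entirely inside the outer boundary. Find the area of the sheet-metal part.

25

Outer boundary:
Apply the shoelace (surveyor's) formula: 2A = Σ (x_i·y_{i+1} − x_{i+1}·y_i), indices taken mod 6.
Σ = (-3) + (-7) + (-17) + (-16) + (-8) + (-6) = -57
Area = |Σ|/2 = 28.5.
Hole:
Apply the surveyor's formula: 2A = Σ (x_i·y_{i+1} − x_{i+1}·y_i), indices taken mod 4.
Σ = (0) + (-3) + (7) + (3) = 7
Area = |Σ|/2 = 3.5.
Net area = 28.5 − 3.5 = 25.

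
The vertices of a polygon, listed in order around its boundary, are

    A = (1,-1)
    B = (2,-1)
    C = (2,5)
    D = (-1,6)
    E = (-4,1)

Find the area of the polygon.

Apply the shoelace (surveyor's) formula: 2A = Σ (x_i·y_{i+1} − x_{i+1}·y_i), indices taken mod 5.
A→B: (1)(-1) − (2)(-1) = 1
B→C: (2)(5) − (2)(-1) = 12
C→D: (2)(6) − (-1)(5) = 17
D→E: (-1)(1) − (-4)(6) = 23
E→A: (-4)(-1) − (1)(1) = 3
Σ = 56
Area = |Σ|/2 = 28.

28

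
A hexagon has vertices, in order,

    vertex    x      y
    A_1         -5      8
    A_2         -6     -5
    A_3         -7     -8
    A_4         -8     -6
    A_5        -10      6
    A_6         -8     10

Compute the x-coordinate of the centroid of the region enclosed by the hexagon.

-22/3

Apply Gauss's area formula. First the cross-terms c_i = x_i·y_{i+1} − x_{i+1}·y_i:
  73, 13, -22, -108, -52, -14  ⇒  2A = -110, A = -55.
Then Σ (x_i + x_{i+1})·c_i = 2420, so x̄ = 2420 / (6·(-55)) = -22/3.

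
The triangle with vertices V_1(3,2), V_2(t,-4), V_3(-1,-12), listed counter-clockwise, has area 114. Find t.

-15

The doubled signed area Σ (x_i y_{i+1} − x_{i+1} y_i) is linear in t.
With t=0 it equals 18; the coefficient of t is -14 (from the two edges through V_2).
So -14·t + 18 = 2·114 = 228 ⇒ t = -15.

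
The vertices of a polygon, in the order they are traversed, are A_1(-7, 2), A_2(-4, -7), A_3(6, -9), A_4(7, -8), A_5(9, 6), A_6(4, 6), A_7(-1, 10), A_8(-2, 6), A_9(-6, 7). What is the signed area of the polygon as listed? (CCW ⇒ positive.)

206.5

Σ = (57) + (78) + (15) + (114) + (30) + (46) + (14) + (22) + (37) = 413
Signed area = Σ/2 = 206.5 (positive ⇒ counter-clockwise traversal).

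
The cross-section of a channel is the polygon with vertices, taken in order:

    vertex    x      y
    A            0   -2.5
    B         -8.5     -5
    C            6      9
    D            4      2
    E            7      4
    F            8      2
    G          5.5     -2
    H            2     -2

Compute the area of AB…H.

73.375

Apply the surveyor's formula: 2A = Σ (x_i·y_{i+1} − x_{i+1}·y_i), indices taken mod 8.
Σ = (-21.25) + (-46.5) + (-24) + (2) + (-18) + (-27) + (-7) + (-5) = -146.75
Area = |Σ|/2 = 73.375.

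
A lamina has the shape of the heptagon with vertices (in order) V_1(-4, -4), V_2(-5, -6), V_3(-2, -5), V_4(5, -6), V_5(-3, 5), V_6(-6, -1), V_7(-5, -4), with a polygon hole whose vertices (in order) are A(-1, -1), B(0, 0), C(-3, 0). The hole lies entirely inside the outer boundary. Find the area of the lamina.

57

Outer boundary:
Cross-terms: 4, 13, 37, 7, 33, 19, 4  ⇒  Σ = 117
Area = |Σ|/2 = 58.5.
Hole:
Apply the shoelace formula: 2A = Σ (x_i·y_{i+1} − x_{i+1}·y_i), indices taken mod 3.
Σ = (0) + (0) + (3) = 3
Area = |Σ|/2 = 1.5.
Net area = 58.5 − 1.5 = 57.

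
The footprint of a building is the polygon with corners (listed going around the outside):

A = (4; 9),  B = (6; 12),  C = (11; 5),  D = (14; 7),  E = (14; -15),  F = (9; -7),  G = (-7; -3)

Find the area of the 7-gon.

249.5

Apply the shoelace (surveyor's) formula: 2A = Σ (x_i·y_{i+1} − x_{i+1}·y_i), indices taken mod 7.
Σ = (-6) + (-102) + (7) + (-308) + (37) + (-76) + (-51) = -499
Area = |Σ|/2 = 249.5.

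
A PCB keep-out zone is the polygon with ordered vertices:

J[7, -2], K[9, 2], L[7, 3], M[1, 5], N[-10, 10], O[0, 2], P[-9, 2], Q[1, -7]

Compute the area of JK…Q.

121.5

Σ = (32) + (13) + (32) + (60) + (-20) + (18) + (61) + (47) = 243
Area = |Σ|/2 = 121.5.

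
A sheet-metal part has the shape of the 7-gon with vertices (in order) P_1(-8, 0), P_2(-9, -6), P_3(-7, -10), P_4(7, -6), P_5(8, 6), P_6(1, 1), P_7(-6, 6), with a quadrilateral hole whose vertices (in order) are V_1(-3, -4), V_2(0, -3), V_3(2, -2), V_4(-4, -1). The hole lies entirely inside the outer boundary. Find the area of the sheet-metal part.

171

Outer boundary:
Σ = (48) + (48) + (112) + (90) + (2) + (12) + (48) = 360
Area = |Σ|/2 = 180.
Hole:
Σ = (9) + (6) + (-10) + (13) = 18
Area = |Σ|/2 = 9.
Net area = 180 − 9 = 171.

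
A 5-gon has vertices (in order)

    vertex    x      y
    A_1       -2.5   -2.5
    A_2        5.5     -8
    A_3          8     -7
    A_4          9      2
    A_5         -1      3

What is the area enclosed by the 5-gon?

Apply the shoelace formula: 2A = Σ (x_i·y_{i+1} − x_{i+1}·y_i), indices taken mod 5.
A_1→A_2: (-2.5)(-8) − (5.5)(-2.5) = 33.75
A_2→A_3: (5.5)(-7) − (8)(-8) = 25.5
A_3→A_4: (8)(2) − (9)(-7) = 79
A_4→A_5: (9)(3) − (-1)(2) = 29
A_5→A_1: (-1)(-2.5) − (-2.5)(3) = 10
Σ = 177.25
Area = |Σ|/2 = 88.625.

88.625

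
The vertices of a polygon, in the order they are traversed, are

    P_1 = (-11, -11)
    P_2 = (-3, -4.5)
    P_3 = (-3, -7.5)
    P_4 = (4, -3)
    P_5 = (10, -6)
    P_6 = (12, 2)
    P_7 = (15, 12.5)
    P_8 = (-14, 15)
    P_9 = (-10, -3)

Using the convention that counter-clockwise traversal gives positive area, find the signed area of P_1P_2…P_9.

475.75

Apply Gauss's area formula: 2A = Σ (x_i·y_{i+1} − x_{i+1}·y_i), indices taken mod 9.
Σ = (16.5) + (9) + (39) + (6) + (92) + (120) + (400) + (192) + (77) = 951.5
Signed area = Σ/2 = 475.75 (positive ⇒ counter-clockwise traversal).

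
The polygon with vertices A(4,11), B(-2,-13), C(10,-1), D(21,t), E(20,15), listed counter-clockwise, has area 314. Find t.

The doubled signed area Σ (x_i y_{i+1} − x_{i+1} y_i) is linear in t.
With t=0 it equals 598; the coefficient of t is -10 (from the two edges through D).
So -10·t + 598 = 2·314 = 628 ⇒ t = -3.

-3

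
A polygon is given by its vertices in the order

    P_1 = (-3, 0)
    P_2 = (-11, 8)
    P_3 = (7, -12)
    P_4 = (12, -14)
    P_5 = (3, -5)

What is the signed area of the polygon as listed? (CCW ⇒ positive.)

32.5

Cross-terms: -24, 76, 46, -18, -15  ⇒  Σ = 65
Signed area = Σ/2 = 32.5 (positive ⇒ counter-clockwise traversal).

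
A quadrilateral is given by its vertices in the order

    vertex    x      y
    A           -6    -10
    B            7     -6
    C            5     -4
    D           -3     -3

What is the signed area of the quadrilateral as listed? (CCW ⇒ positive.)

46.5

Σ = (106) + (2) + (-27) + (12) = 93
Signed area = Σ/2 = 46.5 (positive ⇒ counter-clockwise traversal).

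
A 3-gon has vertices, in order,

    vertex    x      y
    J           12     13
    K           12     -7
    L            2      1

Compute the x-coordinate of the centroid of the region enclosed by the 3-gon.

Apply the surveyor's formula. First the cross-terms c_i = x_i·y_{i+1} − x_{i+1}·y_i:
  -240, 26, 14  ⇒  2A = -200, A = -100.
Then Σ (x_i + x_{i+1})·c_i = -5200, so x̄ = -5200 / (6·(-100)) = 26/3.

26/3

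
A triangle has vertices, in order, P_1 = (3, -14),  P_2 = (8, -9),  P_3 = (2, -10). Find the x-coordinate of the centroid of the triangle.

Apply the shoelace formula. First the cross-terms c_i = x_i·y_{i+1} − x_{i+1}·y_i:
  85, -62, 2  ⇒  2A = 25, A = 12.5.
Then Σ (x_i + x_{i+1})·c_i = 325, so x̄ = 325 / (6·12.5) = 13/3.

13/3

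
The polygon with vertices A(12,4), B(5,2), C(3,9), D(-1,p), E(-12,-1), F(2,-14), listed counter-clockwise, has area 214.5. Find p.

2

Write out the shoelace sum; only the two edges meeting at D involve p:
2·Area = [(3·p − (-1)·9) + ((-1)·(-1) − (-12)·p)] + 389
       = 15·p + 399 = 429
⇒ p = 2.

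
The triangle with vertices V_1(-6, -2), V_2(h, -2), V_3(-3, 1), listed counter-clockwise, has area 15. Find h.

The doubled signed area Σ (x_i y_{i+1} − x_{i+1} y_i) is linear in h.
With h=0 it equals 18; the coefficient of h is 3 (from the two edges through V_2).
So 3·h + 18 = 2·15 = 30 ⇒ h = 4.

4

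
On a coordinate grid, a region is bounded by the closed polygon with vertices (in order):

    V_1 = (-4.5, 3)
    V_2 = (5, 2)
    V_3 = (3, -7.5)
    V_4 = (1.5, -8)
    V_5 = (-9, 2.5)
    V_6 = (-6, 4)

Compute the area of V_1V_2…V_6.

84.75

Σ = (-24) + (-43.5) + (-12.75) + (-68.25) + (-21) + (0) = -169.5
Area = |Σ|/2 = 84.75.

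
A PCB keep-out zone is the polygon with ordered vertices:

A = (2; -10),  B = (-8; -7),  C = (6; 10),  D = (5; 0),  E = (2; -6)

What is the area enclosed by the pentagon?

110

Σ = (-94) + (-38) + (-50) + (-30) + (-8) = -220
Area = |Σ|/2 = 110.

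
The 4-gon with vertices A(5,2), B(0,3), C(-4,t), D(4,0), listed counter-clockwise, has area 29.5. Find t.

Write out the shoelace sum; only the two edges meeting at C involve t:
2·Area = [(0·t − (-4)·3) + ((-4)·0 − 4·t)] + 23
       = -4·t + 35 = 59
⇒ t = -6.

-6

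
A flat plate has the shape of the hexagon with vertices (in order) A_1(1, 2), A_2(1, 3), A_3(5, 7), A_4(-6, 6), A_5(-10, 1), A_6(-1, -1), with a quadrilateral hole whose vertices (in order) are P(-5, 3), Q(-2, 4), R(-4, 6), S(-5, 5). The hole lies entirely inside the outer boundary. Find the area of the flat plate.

59.5

Outer boundary:
Apply Gauss's area formula: 2A = Σ (x_i·y_{i+1} − x_{i+1}·y_i), indices taken mod 6.
A_1→A_2: (1)(3) − (1)(2) = 1
A_2→A_3: (1)(7) − (5)(3) = -8
A_3→A_4: (5)(6) − (-6)(7) = 72
A_4→A_5: (-6)(1) − (-10)(6) = 54
A_5→A_6: (-10)(-1) − (-1)(1) = 11
A_6→A_1: (-1)(2) − (1)(-1) = -1
Σ = 129
Area = |Σ|/2 = 64.5.
Hole:
Apply the surveyor's formula: 2A = Σ (x_i·y_{i+1} − x_{i+1}·y_i), indices taken mod 4.
P→Q: (-5)(4) − (-2)(3) = -14
Q→R: (-2)(6) − (-4)(4) = 4
R→S: (-4)(5) − (-5)(6) = 10
S→P: (-5)(3) − (-5)(5) = 10
Σ = 10
Area = |Σ|/2 = 5.
Net area = 64.5 − 5 = 59.5.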